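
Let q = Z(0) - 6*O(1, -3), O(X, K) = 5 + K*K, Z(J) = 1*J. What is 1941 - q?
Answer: 2025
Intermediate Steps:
Z(J) = J
O(X, K) = 5 + K²
q = -84 (q = 0 - 6*(5 + (-3)²) = 0 - 6*(5 + 9) = 0 - 6*14 = 0 - 84 = -84)
1941 - q = 1941 - 1*(-84) = 1941 + 84 = 2025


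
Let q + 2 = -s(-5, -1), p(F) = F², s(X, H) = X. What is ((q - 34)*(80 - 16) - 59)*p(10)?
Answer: -204300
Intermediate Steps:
q = 3 (q = -2 - 1*(-5) = -2 + 5 = 3)
((q - 34)*(80 - 16) - 59)*p(10) = ((3 - 34)*(80 - 16) - 59)*10² = (-31*64 - 59)*100 = (-1984 - 59)*100 = -2043*100 = -204300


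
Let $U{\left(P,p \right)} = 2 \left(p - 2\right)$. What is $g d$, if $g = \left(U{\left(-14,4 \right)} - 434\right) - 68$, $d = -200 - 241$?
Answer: $219618$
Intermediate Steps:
$U{\left(P,p \right)} = -4 + 2 p$ ($U{\left(P,p \right)} = 2 \left(-2 + p\right) = -4 + 2 p$)
$d = -441$ ($d = -200 - 241 = -441$)
$g = -498$ ($g = \left(\left(-4 + 2 \cdot 4\right) - 434\right) - 68 = \left(\left(-4 + 8\right) - 434\right) - 68 = \left(4 - 434\right) - 68 = -430 - 68 = -498$)
$g d = \left(-498\right) \left(-441\right) = 219618$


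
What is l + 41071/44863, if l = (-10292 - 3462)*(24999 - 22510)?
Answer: -1535826711207/44863 ≈ -3.4234e+7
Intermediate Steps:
l = -34233706 (l = -13754*2489 = -34233706)
l + 41071/44863 = -34233706 + 41071/44863 = -1535826711207/44863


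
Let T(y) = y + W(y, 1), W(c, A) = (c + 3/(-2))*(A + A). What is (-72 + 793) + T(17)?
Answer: 769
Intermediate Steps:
W(c, A) = 2*A*(-3/2 + c) (W(c, A) = (c + 3*(-½))*(2*A) = (c - 3/2)*(2*A) = (-3/2 + c)*(2*A) = 2*A*(-3/2 + c))
T(y) = -3 + 3*y (T(y) = y + 1*(-3 + 2*y) = y + (-3 + 2*y) = -3 + 3*y)
(-72 + 793) + T(17) = (-72 + 793) + (-3 + 3*17) = 721 + (-3 + 51) = 721 + 48 = 769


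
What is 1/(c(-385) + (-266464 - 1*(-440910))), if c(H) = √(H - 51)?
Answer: 87223/15215703676 - I*√109/15215703676 ≈ 5.7324e-6 - 6.8615e-10*I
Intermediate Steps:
c(H) = √(-51 + H)
1/(c(-385) + (-266464 - 1*(-440910))) = 1/(√(-51 - 385) + (-266464 - 1*(-440910))) = 1/(√(-436) + (-266464 + 440910)) = 1/(2*I*√109 + 174446) = 1/(174446 + 2*I*√109)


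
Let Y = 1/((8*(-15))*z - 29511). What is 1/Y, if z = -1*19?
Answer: -27231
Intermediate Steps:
z = -19
Y = -1/27231 (Y = 1/((8*(-15))*(-19) - 29511) = 1/(-120*(-19) - 29511) = 1/(2280 - 29511) = 1/(-27231) = -1/27231 ≈ -3.6723e-5)
1/Y = 1/(-1/27231) = -27231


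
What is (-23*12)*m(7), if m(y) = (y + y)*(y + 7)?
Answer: -54096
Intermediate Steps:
m(y) = 2*y*(7 + y) (m(y) = (2*y)*(7 + y) = 2*y*(7 + y))
(-23*12)*m(7) = (-23*12)*(2*7*(7 + 7)) = -552*7*14 = -276*196 = -54096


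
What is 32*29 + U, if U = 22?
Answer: 950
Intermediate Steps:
32*29 + U = 32*29 + 22 = 928 + 22 = 950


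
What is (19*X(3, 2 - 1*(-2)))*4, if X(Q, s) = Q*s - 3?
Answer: 684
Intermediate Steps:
X(Q, s) = -3 + Q*s
(19*X(3, 2 - 1*(-2)))*4 = (19*(-3 + 3*(2 - 1*(-2))))*4 = (19*(-3 + 3*(2 + 2)))*4 = (19*(-3 + 3*4))*4 = (19*(-3 + 12))*4 = (19*9)*4 = 171*4 = 684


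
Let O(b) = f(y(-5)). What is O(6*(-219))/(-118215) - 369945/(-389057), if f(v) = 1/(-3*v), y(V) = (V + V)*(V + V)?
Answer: 13119914841557/13797711976500 ≈ 0.95088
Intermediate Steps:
y(V) = 4*V**2 (y(V) = (2*V)*(2*V) = 4*V**2)
f(v) = -1/(3*v)
O(b) = -1/300 (O(b) = -1/(3*(4*(-5)**2)) = -1/(3*(4*25)) = -1/3/100 = -1/3*1/100 = -1/300)
O(6*(-219))/(-118215) - 369945/(-389057) = -1/300/(-118215) - 369945/(-389057) = -1/300*(-1/118215) - 369945*(-1/389057) = 1/35464500 + 369945/389057 = 13119914841557/13797711976500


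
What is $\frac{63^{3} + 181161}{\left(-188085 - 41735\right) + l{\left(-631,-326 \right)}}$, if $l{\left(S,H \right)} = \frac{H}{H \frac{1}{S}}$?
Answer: $- \frac{143736}{76817} \approx -1.8711$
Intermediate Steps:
$l{\left(S,H \right)} = S$ ($l{\left(S,H \right)} = H \frac{S}{H} = S$)
$\frac{63^{3} + 181161}{\left(-188085 - 41735\right) + l{\left(-631,-326 \right)}} = \frac{63^{3} + 181161}{\left(-188085 - 41735\right) - 631} = \frac{250047 + 181161}{\left(-188085 - 41735\right) - 631} = \frac{431208}{-229820 - 631} = \frac{431208}{-230451} = 431208 \left(- \frac{1}{230451}\right) = - \frac{143736}{76817}$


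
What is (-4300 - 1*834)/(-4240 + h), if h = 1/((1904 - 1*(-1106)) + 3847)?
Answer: 35203838/29073679 ≈ 1.2108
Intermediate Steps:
h = 1/6857 (h = 1/((1904 + 1106) + 3847) = 1/(3010 + 3847) = 1/6857 ≈ 0.00014584)
(-4300 - 1*834)/(-4240 + h) = (-4300 - 1*834)/(-4240 + 1/6857) = (-4300 - 834)/(-29073679/6857) = -5134*(-6857/29073679) = 35203838/29073679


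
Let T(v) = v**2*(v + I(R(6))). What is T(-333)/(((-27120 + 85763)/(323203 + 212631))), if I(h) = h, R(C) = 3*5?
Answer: -1453458051036/4511 ≈ -3.2220e+8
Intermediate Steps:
R(C) = 15
T(v) = v**2*(15 + v) (T(v) = v**2*(v + 15) = v**2*(15 + v))
T(-333)/(((-27120 + 85763)/(323203 + 212631))) = ((-333)**2*(15 - 333))/(((-27120 + 85763)/(323203 + 212631))) = (110889*(-318))/((58643/535834)) = -35262702/(58643*(1/535834)) = -35262702/4511/41218 = -35262702*41218/4511 = -1453458051036/4511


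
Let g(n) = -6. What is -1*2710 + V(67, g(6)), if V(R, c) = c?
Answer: -2716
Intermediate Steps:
-1*2710 + V(67, g(6)) = -1*2710 - 6 = -2710 - 6 = -2716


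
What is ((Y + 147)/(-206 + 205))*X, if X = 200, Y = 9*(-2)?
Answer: -25800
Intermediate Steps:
Y = -18
((Y + 147)/(-206 + 205))*X = ((-18 + 147)/(-206 + 205))*200 = (129/(-1))*200 = (129*(-1))*200 = -129*200 = -25800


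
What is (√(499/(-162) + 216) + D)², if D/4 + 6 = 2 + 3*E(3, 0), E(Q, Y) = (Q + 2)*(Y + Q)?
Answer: (2952 + √68986)²/324 ≈ 31895.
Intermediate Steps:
E(Q, Y) = (2 + Q)*(Q + Y)
D = 164 (D = -24 + 4*(2 + 3*(3² + 2*3 + 2*0 + 3*0)) = -24 + 4*(2 + 3*(9 + 6 + 0 + 0)) = -24 + 4*(2 + 3*15) = -24 + 4*(2 + 45) = -24 + 4*47 = -24 + 188 = 164)
(√(499/(-162) + 216) + D)² = (√(499/(-162) + 216) + 164)² = (√(499*(-1/162) + 216) + 164)² = (√(-499/162 + 216) + 164)² = (√(34493/162) + 164)² = (√68986/18 + 164)² = (164 + √68986/18)²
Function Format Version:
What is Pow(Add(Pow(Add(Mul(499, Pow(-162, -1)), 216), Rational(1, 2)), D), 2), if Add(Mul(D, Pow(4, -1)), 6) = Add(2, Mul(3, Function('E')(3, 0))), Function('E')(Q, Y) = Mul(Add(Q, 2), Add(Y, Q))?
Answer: Mul(Rational(1, 324), Pow(Add(2952, Pow(68986, Rational(1, 2))), 2)) ≈ 31895.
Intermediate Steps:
Function('E')(Q, Y) = Mul(Add(2, Q), Add(Q, Y))
D = 164 (D = Add(-24, Mul(4, Add(2, Mul(3, Add(Pow(3, 2), Mul(2, 3), Mul(2, 0), Mul(3, 0)))))) = Add(-24, Mul(4, Add(2, Mul(3, Add(9, 6, 0, 0))))) = Add(-24, Mul(4, Add(2, Mul(3, 15)))) = Add(-24, Mul(4, Add(2, 45))) = Add(-24, Mul(4, 47)) = Add(-24, 188) = 164)
Pow(Add(Pow(Add(Mul(499, Pow(-162, -1)), 216), Rational(1, 2)), D), 2) = Pow(Add(Pow(Add(Mul(499, Pow(-162, -1)), 216), Rational(1, 2)), 164), 2) = Pow(Add(Pow(Add(Mul(499, Rational(-1, 162)), 216), Rational(1, 2)), 164), 2) = Pow(Add(Pow(Add(Rational(-499, 162), 216), Rational(1, 2)), 164), 2) = Pow(Add(Pow(Rational(34493, 162), Rational(1, 2)), 164), 2) = Pow(Add(Mul(Rational(1, 18), Pow(68986, Rational(1, 2))), 164), 2) = Pow(Add(164, Mul(Rational(1, 18), Pow(68986, Rational(1, 2)))), 2)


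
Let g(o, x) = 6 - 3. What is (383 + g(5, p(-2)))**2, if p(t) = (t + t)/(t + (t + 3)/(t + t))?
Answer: 148996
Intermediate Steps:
p(t) = 2*t/(t + (3 + t)/(2*t)) (p(t) = (2*t)/(t + (3 + t)/((2*t))) = (2*t)/(t + (3 + t)*(1/(2*t))) = (2*t)/(t + (3 + t)/(2*t)) = 2*t/(t + (3 + t)/(2*t)))
g(o, x) = 3
(383 + g(5, p(-2)))**2 = (383 + 3)**2 = 386**2 = 148996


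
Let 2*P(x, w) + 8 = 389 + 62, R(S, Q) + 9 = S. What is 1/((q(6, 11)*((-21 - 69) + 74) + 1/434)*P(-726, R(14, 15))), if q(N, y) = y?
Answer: -868/33837669 ≈ -2.5652e-5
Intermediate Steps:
R(S, Q) = -9 + S
P(x, w) = 443/2 (P(x, w) = -4 + (389 + 62)/2 = -4 + (1/2)*451 = -4 + 451/2 = 443/2)
1/((q(6, 11)*((-21 - 69) + 74) + 1/434)*P(-726, R(14, 15))) = 1/((11*((-21 - 69) + 74) + 1/434)*(443/2)) = (2/443)/(11*(-90 + 74) + 1/434) = (2/443)/(11*(-16) + 1/434) = (2/443)/(-176 + 1/434) = (2/443)/(-76383/434) = -434/76383*2/443 = -868/33837669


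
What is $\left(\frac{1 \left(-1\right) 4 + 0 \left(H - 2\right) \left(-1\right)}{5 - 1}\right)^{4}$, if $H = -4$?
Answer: $1$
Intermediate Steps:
$\left(\frac{1 \left(-1\right) 4 + 0 \left(H - 2\right) \left(-1\right)}{5 - 1}\right)^{4} = \left(\frac{1 \left(-1\right) 4 + 0 \left(-4 - 2\right) \left(-1\right)}{5 - 1}\right)^{4} = \left(\frac{\left(-1\right) 4 + 0 \left(-4 - 2\right) \left(-1\right)}{4}\right)^{4} = \left(\left(-4 + 0 \left(-6\right) \left(-1\right)\right) \frac{1}{4}\right)^{4} = \left(\left(-4 + 0 \left(-1\right)\right) \frac{1}{4}\right)^{4} = \left(\left(-4 + 0\right) \frac{1}{4}\right)^{4} = \left(\left(-4\right) \frac{1}{4}\right)^{4} = \left(-1\right)^{4} = 1$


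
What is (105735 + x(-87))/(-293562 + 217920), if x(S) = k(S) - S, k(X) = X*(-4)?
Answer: -17695/12607 ≈ -1.4036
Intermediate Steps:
k(X) = -4*X
x(S) = -5*S (x(S) = -4*S - S = -5*S)
(105735 + x(-87))/(-293562 + 217920) = (105735 - 5*(-87))/(-293562 + 217920) = (105735 + 435)/(-75642) = 106170*(-1/75642) = -17695/12607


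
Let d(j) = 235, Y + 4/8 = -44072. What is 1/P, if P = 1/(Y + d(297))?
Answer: -87675/2 ≈ -43838.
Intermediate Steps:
Y = -88145/2 (Y = -½ - 44072 = -88145/2 ≈ -44073.)
P = -2/87675 (P = 1/(-88145/2 + 235) = 1/(-87675/2) = -2/87675 ≈ -2.2812e-5)
1/P = 1/(-2/87675) = -87675/2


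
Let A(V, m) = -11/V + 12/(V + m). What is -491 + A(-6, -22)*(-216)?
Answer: -5561/7 ≈ -794.43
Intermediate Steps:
-491 + A(-6, -22)*(-216) = -491 + ((-6 - 11*(-22))/((-6)*(-6 - 22)))*(-216) = -491 - ⅙*(-6 + 242)/(-28)*(-216) = -491 - ⅙*(-1/28)*236*(-216) = -491 + (59/42)*(-216) = -491 - 2124/7 = -5561/7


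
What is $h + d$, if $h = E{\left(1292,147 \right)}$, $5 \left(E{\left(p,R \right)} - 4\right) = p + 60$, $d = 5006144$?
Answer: $\frac{25032092}{5} \approx 5.0064 \cdot 10^{6}$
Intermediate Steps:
$E{\left(p,R \right)} = 16 + \frac{p}{5}$ ($E{\left(p,R \right)} = 4 + \frac{p + 60}{5} = 4 + \frac{60 + p}{5} = 4 + \left(12 + \frac{p}{5}\right) = 16 + \frac{p}{5}$)
$h = \frac{1372}{5}$ ($h = 16 + \frac{1}{5} \cdot 1292 = 16 + \frac{1292}{5} = \frac{1372}{5} \approx 274.4$)
$h + d = \frac{1372}{5} + 5006144 = \frac{25032092}{5}$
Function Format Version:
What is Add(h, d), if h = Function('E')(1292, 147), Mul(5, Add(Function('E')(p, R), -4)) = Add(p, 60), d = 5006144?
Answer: Rational(25032092, 5) ≈ 5.0064e+6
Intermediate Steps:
Function('E')(p, R) = Add(16, Mul(Rational(1, 5), p)) (Function('E')(p, R) = Add(4, Mul(Rational(1, 5), Add(p, 60))) = Add(4, Mul(Rational(1, 5), Add(60, p))) = Add(4, Add(12, Mul(Rational(1, 5), p))) = Add(16, Mul(Rational(1, 5), p)))
h = Rational(1372, 5) (h = Add(16, Mul(Rational(1, 5), 1292)) = Add(16, Rational(1292, 5)) = Rational(1372, 5) ≈ 274.40)
Add(h, d) = Add(Rational(1372, 5), 5006144) = Rational(25032092, 5)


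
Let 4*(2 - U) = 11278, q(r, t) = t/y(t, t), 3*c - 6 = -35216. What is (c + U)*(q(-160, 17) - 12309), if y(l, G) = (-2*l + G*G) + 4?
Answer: 19885237325/111 ≈ 1.7915e+8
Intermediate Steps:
c = -35210/3 (c = 2 + (1/3)*(-35216) = 2 - 35216/3 = -35210/3 ≈ -11737.)
y(l, G) = 4 + G**2 - 2*l (y(l, G) = (-2*l + G**2) + 4 = (G**2 - 2*l) + 4 = 4 + G**2 - 2*l)
q(r, t) = t/(4 + t**2 - 2*t)
U = -5635/2 (U = 2 - 1/4*11278 = 2 - 5639/2 = -5635/2 ≈ -2817.5)
(c + U)*(q(-160, 17) - 12309) = (-35210/3 - 5635/2)*(17/(4 + 17**2 - 2*17) - 12309) = -87325*(17/(4 + 289 - 34) - 12309)/6 = -87325*(17/259 - 12309)/6 = -87325/6*(-3188014/259) = 19885237325/111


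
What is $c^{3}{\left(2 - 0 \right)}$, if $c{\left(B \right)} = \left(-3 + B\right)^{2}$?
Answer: $1$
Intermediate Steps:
$c^{3}{\left(2 - 0 \right)} = \left(\left(-3 + \left(2 - 0\right)\right)^{2}\right)^{3} = \left(\left(-3 + \left(2 + 0\right)\right)^{2}\right)^{3} = \left(\left(-3 + 2\right)^{2}\right)^{3} = \left(\left(-1\right)^{2}\right)^{3} = 1^{3} = 1$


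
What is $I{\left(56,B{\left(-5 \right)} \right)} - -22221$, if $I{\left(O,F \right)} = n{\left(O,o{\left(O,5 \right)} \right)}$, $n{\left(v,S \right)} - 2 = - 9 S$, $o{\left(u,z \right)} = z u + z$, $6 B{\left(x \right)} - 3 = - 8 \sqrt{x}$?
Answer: $19658$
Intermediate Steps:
$B{\left(x \right)} = \frac{1}{2} - \frac{4 \sqrt{x}}{3}$ ($B{\left(x \right)} = \frac{1}{2} + \frac{\left(-8\right) \sqrt{x}}{6} = \frac{1}{2} - \frac{4 \sqrt{x}}{3}$)
$o{\left(u,z \right)} = z + u z$ ($o{\left(u,z \right)} = u z + z = z + u z$)
$n{\left(v,S \right)} = 2 - 9 S$
$I{\left(O,F \right)} = -43 - 45 O$ ($I{\left(O,F \right)} = 2 - 9 \cdot 5 \left(1 + O\right) = 2 - 9 \left(5 + 5 O\right) = 2 - \left(45 + 45 O\right) = -43 - 45 O$)
$I{\left(56,B{\left(-5 \right)} \right)} - -22221 = \left(-43 - 2520\right) - -22221 = \left(-43 - 2520\right) + 22221 = -2563 + 22221 = 19658$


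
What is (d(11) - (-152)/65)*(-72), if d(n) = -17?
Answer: 68616/65 ≈ 1055.6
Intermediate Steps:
(d(11) - (-152)/65)*(-72) = (-17 - (-152)/65)*(-72) = (-17 - 1*(-152/65))*(-72) = (-17 + 152/65)*(-72) = -953/65*(-72) = 68616/65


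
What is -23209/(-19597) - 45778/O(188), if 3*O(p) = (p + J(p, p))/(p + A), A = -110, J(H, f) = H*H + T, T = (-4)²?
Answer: -52274762378/174158539 ≈ -300.16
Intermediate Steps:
T = 16
J(H, f) = 16 + H² (J(H, f) = H*H + 16 = H² + 16 = 16 + H²)
O(p) = (16 + p + p²)/(3*(-110 + p)) (O(p) = ((p + (16 + p²))/(p - 110))/3 = ((16 + p + p²)/(-110 + p))/3 = (16 + p + p²)/(3*(-110 + p)))
-23209/(-19597) - 45778/O(188) = -23209/(-19597) - 45778*3*(-110 + 188)/(16 + 188 + 188²) = -23209*(-1/19597) - 45778*234/(16 + 188 + 35344) = 23209/19597 - 45778/((⅓)*(1/78)*35548) = 23209/19597 - 45778/17774/117 = 23209/19597 - 45778*117/17774 = 23209/19597 - 2678013/8887 = -52274762378/174158539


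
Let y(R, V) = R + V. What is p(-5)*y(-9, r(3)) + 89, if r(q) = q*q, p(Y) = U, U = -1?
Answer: 89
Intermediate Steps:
p(Y) = -1
r(q) = q²
p(-5)*y(-9, r(3)) + 89 = -(-9 + 3²) + 89 = -(-9 + 9) + 89 = -1*0 + 89 = 0 + 89 = 89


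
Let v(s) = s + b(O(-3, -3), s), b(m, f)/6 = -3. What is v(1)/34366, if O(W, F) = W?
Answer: -17/34366 ≈ -0.00049467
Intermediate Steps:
b(m, f) = -18 (b(m, f) = 6*(-3) = -18)
v(s) = -18 + s (v(s) = s - 18 = -18 + s)
v(1)/34366 = (-18 + 1)/34366 = -17*1/34366 = -17/34366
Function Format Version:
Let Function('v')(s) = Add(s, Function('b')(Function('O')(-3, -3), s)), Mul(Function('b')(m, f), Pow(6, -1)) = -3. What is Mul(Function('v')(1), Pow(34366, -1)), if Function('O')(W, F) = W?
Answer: Rational(-17, 34366) ≈ -0.00049467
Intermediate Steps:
Function('b')(m, f) = -18 (Function('b')(m, f) = Mul(6, -3) = -18)
Function('v')(s) = Add(-18, s) (Function('v')(s) = Add(s, -18) = Add(-18, s))
Mul(Function('v')(1), Pow(34366, -1)) = Mul(Add(-18, 1), Pow(34366, -1)) = Mul(-17, Rational(1, 34366)) = Rational(-17, 34366)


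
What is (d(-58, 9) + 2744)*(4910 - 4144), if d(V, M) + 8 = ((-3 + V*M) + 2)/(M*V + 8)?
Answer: 538814741/257 ≈ 2.0966e+6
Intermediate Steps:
d(V, M) = -8 + (-1 + M*V)/(8 + M*V) (d(V, M) = -8 + ((-3 + V*M) + 2)/(M*V + 8) = -8 + ((-3 + M*V) + 2)/(8 + M*V) = -8 + (-1 + M*V)/(8 + M*V))
(d(-58, 9) + 2744)*(4910 - 4144) = ((-65 - 7*9*(-58))/(8 + 9*(-58)) + 2744)*(4910 - 4144) = ((-65 + 3654)/(8 - 522) + 2744)*766 = (3589/(-514) + 2744)*766 = (-1/514*3589 + 2744)*766 = (-3589/514 + 2744)*766 = (1406827/514)*766 = 538814741/257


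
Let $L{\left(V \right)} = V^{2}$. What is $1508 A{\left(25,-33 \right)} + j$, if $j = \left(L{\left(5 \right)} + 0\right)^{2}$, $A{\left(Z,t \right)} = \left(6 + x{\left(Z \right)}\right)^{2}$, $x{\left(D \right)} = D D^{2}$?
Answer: $368446867413$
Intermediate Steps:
$x{\left(D \right)} = D^{3}$
$A{\left(Z,t \right)} = \left(6 + Z^{3}\right)^{2}$
$j = 625$ ($j = \left(5^{2} + 0\right)^{2} = \left(25 + 0\right)^{2} = 25^{2} = 625$)
$1508 A{\left(25,-33 \right)} + j = 1508 \left(6 + 25^{3}\right)^{2} + 625 = 1508 \left(6 + 15625\right)^{2} + 625 = 1508 \cdot 15631^{2} + 625 = 1508 \cdot 244328161 + 625 = 368446866788 + 625 = 368446867413$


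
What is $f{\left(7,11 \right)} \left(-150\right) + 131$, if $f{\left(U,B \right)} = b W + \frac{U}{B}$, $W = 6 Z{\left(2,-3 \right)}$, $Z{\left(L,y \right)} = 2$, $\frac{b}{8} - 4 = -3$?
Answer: $- \frac{158009}{11} \approx -14364.0$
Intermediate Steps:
$b = 8$ ($b = 32 + 8 \left(-3\right) = 32 - 24 = 8$)
$W = 12$ ($W = 6 \cdot 2 = 12$)
$f{\left(U,B \right)} = 96 + \frac{U}{B}$ ($f{\left(U,B \right)} = 8 \cdot 12 + \frac{U}{B} = 96 + \frac{U}{B}$)
$f{\left(7,11 \right)} \left(-150\right) + 131 = \left(96 + \frac{7}{11}\right) \left(-150\right) + 131 = \frac{1063}{11} \left(-150\right) + 131 = - \frac{159450}{11} + 131 = - \frac{158009}{11}$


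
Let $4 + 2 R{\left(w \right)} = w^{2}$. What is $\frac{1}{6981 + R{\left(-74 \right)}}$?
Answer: $\frac{1}{9717} \approx 0.00010291$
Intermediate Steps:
$R{\left(w \right)} = -2 + \frac{w^{2}}{2}$
$\frac{1}{6981 + R{\left(-74 \right)}} = \frac{1}{6981 - \left(2 - \frac{\left(-74\right)^{2}}{2}\right)} = \frac{1}{6981 + \left(-2 + \frac{1}{2} \cdot 5476\right)} = \frac{1}{6981 + \left(-2 + 2738\right)} = \frac{1}{6981 + 2736} = \frac{1}{9717}$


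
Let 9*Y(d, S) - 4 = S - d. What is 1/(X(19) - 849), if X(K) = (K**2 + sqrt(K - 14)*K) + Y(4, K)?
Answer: -39357/18976924 - 1539*sqrt(5)/18976924 ≈ -0.0022553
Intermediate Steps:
Y(d, S) = 4/9 - d/9 + S/9 (Y(d, S) = 4/9 + (S - d)/9 = 4/9 + (-d/9 + S/9) = 4/9 - d/9 + S/9)
X(K) = K**2 + K/9 + K*sqrt(-14 + K) (X(K) = (K**2 + sqrt(K - 14)*K) + (4/9 - 1/9*4 + K/9) = (K**2 + sqrt(-14 + K)*K) + (4/9 - 4/9 + K/9) = (K**2 + K*sqrt(-14 + K)) + K/9 = K**2 + K/9 + K*sqrt(-14 + K))
1/(X(19) - 849) = 1/(19*(1/9 + 19 + sqrt(-14 + 19)) - 849) = 1/(19*(1/9 + 19 + sqrt(5)) - 849) = 1/(19*(172/9 + sqrt(5)) - 849) = 1/((3268/9 + 19*sqrt(5)) - 849) = 1/(-4373/9 + 19*sqrt(5))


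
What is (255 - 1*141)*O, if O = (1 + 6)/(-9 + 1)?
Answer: -399/4 ≈ -99.750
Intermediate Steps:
O = -7/8 (O = 7/(-8) = 7*(-1/8) = -7/8 ≈ -0.87500)
(255 - 1*141)*O = (255 - 1*141)*(-7/8) = (255 - 141)*(-7/8) = 114*(-7/8) = -399/4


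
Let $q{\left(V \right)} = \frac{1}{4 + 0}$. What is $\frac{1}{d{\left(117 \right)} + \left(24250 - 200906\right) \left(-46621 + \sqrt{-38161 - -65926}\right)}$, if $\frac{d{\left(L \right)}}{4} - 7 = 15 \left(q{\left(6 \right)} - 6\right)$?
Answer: $\frac{8235879059}{67828837402614766441} + \frac{529968 \sqrt{3085}}{67828837402614766441} \approx 1.2186 \cdot 10^{-10}$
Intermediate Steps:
$q{\left(V \right)} = \frac{1}{4}$
$d{\left(L \right)} = -317$ ($d{\left(L \right)} = 28 + 4 \cdot 15 \left(\frac{1}{4} - 6\right) = 28 + 4 \cdot 15 \left(- \frac{23}{4}\right) = 28 + 4 \left(- \frac{345}{4}\right) = 28 - 345 = -317$)
$\frac{1}{d{\left(117 \right)} + \left(24250 - 200906\right) \left(-46621 + \sqrt{-38161 - -65926}\right)} = \frac{1}{-317 + \left(24250 - 200906\right) \left(-46621 + \sqrt{-38161 - -65926}\right)} = \frac{1}{-317 - 176656 \left(-46621 + \sqrt{-38161 + 65926}\right)} = \frac{1}{-317 - 176656 \left(-46621 + \sqrt{27765}\right)} = \frac{1}{-317 - 176656 \left(-46621 + 3 \sqrt{3085}\right)} = \frac{1}{-317 + \left(8235879376 - 529968 \sqrt{3085}\right)} = \frac{1}{8235879059 - 529968 \sqrt{3085}}$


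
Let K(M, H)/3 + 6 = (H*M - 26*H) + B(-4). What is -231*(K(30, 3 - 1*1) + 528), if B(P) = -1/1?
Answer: -122661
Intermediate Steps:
B(P) = -1 (B(P) = -1*1 = -1)
K(M, H) = -21 - 78*H + 3*H*M (K(M, H) = -18 + 3*((H*M - 26*H) - 1) = -18 + 3*((-26*H + H*M) - 1) = -18 + 3*(-1 - 26*H + H*M) = -18 + (-3 - 78*H + 3*H*M) = -21 - 78*H + 3*H*M)
-231*(K(30, 3 - 1*1) + 528) = -231*((-21 - 78*(3 - 1*1) + 3*(3 - 1*1)*30) + 528) = -231*((-21 - 78*(3 - 1) + 3*(3 - 1)*30) + 528) = -231*((-21 - 78*2 + 3*2*30) + 528) = -231*((-21 - 156 + 180) + 528) = -231*(3 + 528) = -231*531 = -122661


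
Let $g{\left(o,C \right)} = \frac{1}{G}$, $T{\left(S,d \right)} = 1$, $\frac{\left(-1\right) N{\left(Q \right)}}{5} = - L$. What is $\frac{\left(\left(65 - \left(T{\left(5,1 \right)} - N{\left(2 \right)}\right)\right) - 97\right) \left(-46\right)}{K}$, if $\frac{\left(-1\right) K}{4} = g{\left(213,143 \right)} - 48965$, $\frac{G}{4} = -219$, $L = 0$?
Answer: $\frac{332442}{42893341} \approx 0.0077504$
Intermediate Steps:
$N{\left(Q \right)} = 0$ ($N{\left(Q \right)} = - 5 \left(\left(-1\right) 0\right) = \left(-5\right) 0 = 0$)
$G = -876$ ($G = 4 \left(-219\right) = -876$)
$g{\left(o,C \right)} = - \frac{1}{876}$ ($g{\left(o,C \right)} = \frac{1}{-876} = - \frac{1}{876}$)
$K = \frac{42893341}{219}$ ($K = - 4 \left(- \frac{1}{876} - 48965\right) = \left(-4\right) \left(- \frac{42893341}{876}\right) = \frac{42893341}{219} \approx 1.9586 \cdot 10^{5}$)
$\frac{\left(\left(65 - \left(T{\left(5,1 \right)} - N{\left(2 \right)}\right)\right) - 97\right) \left(-46\right)}{K} = \frac{\left(\left(65 - \left(1 - 0\right)\right) - 97\right) \left(-46\right)}{\frac{42893341}{219}} = \left(\left(65 - \left(1 + 0\right)\right) - 97\right) \left(-46\right) \frac{219}{42893341} = \left(\left(65 - 1\right) - 97\right) \left(-46\right) \frac{219}{42893341} = \left(64 - 97\right) \left(-46\right) \frac{219}{42893341} = \left(-33\right) \left(-46\right) \frac{219}{42893341} = 1518 \cdot \frac{219}{42893341} = \frac{332442}{42893341}$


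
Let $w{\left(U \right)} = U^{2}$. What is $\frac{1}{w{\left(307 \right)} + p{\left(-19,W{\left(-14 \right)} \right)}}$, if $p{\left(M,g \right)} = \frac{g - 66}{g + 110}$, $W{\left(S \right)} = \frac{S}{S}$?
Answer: $\frac{111}{10461574} \approx 1.061 \cdot 10^{-5}$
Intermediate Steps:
$W{\left(S \right)} = 1$
$p{\left(M,g \right)} = \frac{-66 + g}{110 + g}$
$\frac{1}{w{\left(307 \right)} + p{\left(-19,W{\left(-14 \right)} \right)}} = \frac{1}{307^{2} + \frac{-66 + 1}{110 + 1}} = \frac{1}{94249 + \frac{1}{111} \left(-65\right)} = \frac{1}{94249 - \frac{65}{111}} = \frac{1}{\frac{10461574}{111}} = \frac{111}{10461574}$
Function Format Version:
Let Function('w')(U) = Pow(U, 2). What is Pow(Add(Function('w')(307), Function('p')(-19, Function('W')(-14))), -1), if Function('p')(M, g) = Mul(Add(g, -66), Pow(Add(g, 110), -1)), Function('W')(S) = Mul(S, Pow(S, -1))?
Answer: Rational(111, 10461574) ≈ 1.0610e-5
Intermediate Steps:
Function('W')(S) = 1
Function('p')(M, g) = Mul(Pow(Add(110, g), -1), Add(-66, g)) (Function('p')(M, g) = Mul(Add(-66, g), Pow(Add(110, g), -1)) = Mul(Pow(Add(110, g), -1), Add(-66, g)))
Pow(Add(Function('w')(307), Function('p')(-19, Function('W')(-14))), -1) = Pow(Add(Pow(307, 2), Mul(Pow(Add(110, 1), -1), Add(-66, 1))), -1) = Pow(Add(94249, Mul(Pow(111, -1), -65)), -1) = Pow(Add(94249, Mul(Rational(1, 111), -65)), -1) = Pow(Add(94249, Rational(-65, 111)), -1) = Pow(Rational(10461574, 111), -1) = Rational(111, 10461574)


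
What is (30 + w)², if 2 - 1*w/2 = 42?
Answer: 2500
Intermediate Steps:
w = -80 (w = 4 - 2*42 = 4 - 84 = -80)
(30 + w)² = (30 - 80)² = (-50)² = 2500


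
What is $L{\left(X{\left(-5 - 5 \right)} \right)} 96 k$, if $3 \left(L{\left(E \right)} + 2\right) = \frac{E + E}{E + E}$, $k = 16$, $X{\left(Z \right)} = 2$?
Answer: $-2560$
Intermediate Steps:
$L{\left(E \right)} = - \frac{5}{3}$ ($L{\left(E \right)} = -2 + \frac{\left(E + E\right) \frac{1}{E + E}}{3} = -2 + \frac{2 E \frac{1}{2 E}}{3} = -2 + \frac{1}{3} \cdot 1 = -2 + \frac{1}{3} = - \frac{5}{3}$)
$L{\left(X{\left(-5 - 5 \right)} \right)} 96 k = \left(- \frac{5}{3}\right) 96 \cdot 16 = \left(-160\right) 16 = -2560$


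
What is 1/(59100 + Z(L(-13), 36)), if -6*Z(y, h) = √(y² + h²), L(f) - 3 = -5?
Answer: 21276/1257411587 + 3*√13/6287057935 ≈ 1.6922e-5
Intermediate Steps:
L(f) = -2 (L(f) = 3 - 5 = -2)
Z(y, h) = -√(h² + y²)/6 (Z(y, h) = -√(y² + h²)/6 = -√(h² + y²)/6)
1/(59100 + Z(L(-13), 36)) = 1/(59100 - √(36² + (-2)²)/6) = 1/(59100 - √(1296 + 4)/6) = 1/(59100 - 5*√13/3)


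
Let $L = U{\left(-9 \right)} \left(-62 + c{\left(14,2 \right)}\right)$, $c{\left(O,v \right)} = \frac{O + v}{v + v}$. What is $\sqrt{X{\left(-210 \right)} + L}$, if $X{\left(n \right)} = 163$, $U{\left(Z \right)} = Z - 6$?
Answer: $\sqrt{1033} \approx 32.14$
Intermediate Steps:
$U{\left(Z \right)} = -6 + Z$
$c{\left(O,v \right)} = \frac{O + v}{2 v}$
$L = 870$ ($L = \left(-6 - 9\right) \left(-62 + \frac{14 + 2}{2 \cdot 2}\right) = - 15 \left(-62 + \frac{1}{2} \cdot \frac{1}{2} \cdot 16\right) = - 15 \left(-62 + 4\right) = \left(-15\right) \left(-58\right) = 870$)
$\sqrt{X{\left(-210 \right)} + L} = \sqrt{163 + 870} = \sqrt{1033}$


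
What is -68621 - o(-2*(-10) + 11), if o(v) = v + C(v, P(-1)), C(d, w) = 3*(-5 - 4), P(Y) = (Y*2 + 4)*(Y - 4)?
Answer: -68625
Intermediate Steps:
P(Y) = (-4 + Y)*(4 + 2*Y) (P(Y) = (2*Y + 4)*(-4 + Y) = (4 + 2*Y)*(-4 + Y) = (-4 + Y)*(4 + 2*Y))
C(d, w) = -27 (C(d, w) = 3*(-9) = -27)
o(v) = -27 + v (o(v) = v - 27 = -27 + v)
-68621 - o(-2*(-10) + 11) = -68621 - (-27 + (-2*(-10) + 11)) = -68621 - (-27 + (20 + 11)) = -68621 - (-27 + 31) = -68621 - 1*4 = -68621 - 4 = -68625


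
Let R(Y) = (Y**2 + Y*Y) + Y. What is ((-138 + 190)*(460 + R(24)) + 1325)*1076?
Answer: 92963172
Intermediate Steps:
R(Y) = Y + 2*Y**2 (R(Y) = (Y**2 + Y**2) + Y = 2*Y**2 + Y = Y + 2*Y**2)
((-138 + 190)*(460 + R(24)) + 1325)*1076 = ((-138 + 190)*(460 + 24*(1 + 2*24)) + 1325)*1076 = (52*(460 + 24*(1 + 48)) + 1325)*1076 = (52*(460 + 24*49) + 1325)*1076 = (52*(460 + 1176) + 1325)*1076 = (52*1636 + 1325)*1076 = (85072 + 1325)*1076 = 86397*1076 = 92963172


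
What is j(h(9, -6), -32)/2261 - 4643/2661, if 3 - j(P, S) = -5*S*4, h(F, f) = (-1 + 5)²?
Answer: -1741840/859503 ≈ -2.0266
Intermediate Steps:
h(F, f) = 16 (h(F, f) = 4² = 16)
j(P, S) = 3 + 20*S (j(P, S) = 3 - (-5*S)*4 = 3 - (-20)*S = 3 + 20*S)
j(h(9, -6), -32)/2261 - 4643/2661 = (3 + 20*(-32))/2261 - 4643/2661 = (3 - 640)*(1/2261) - 4643*1/2661 = -637*1/2261 - 4643/2661 = -91/323 - 4643/2661 = -1741840/859503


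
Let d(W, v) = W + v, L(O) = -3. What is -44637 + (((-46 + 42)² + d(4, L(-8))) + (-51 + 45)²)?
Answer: -44584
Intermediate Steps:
-44637 + (((-46 + 42)² + d(4, L(-8))) + (-51 + 45)²) = -44637 + (((-46 + 42)² + (4 - 3)) + (-51 + 45)²) = -44637 + (((-4)² + 1) + (-6)²) = -44637 + ((16 + 1) + 36) = -44637 + (17 + 36) = -44637 + 53 = -44584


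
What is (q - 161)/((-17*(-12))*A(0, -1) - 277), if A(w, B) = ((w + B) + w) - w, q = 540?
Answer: -379/481 ≈ -0.78794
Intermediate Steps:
A(w, B) = B + w (A(w, B) = ((B + w) + w) - w = (B + 2*w) - w = B + w)
(q - 161)/((-17*(-12))*A(0, -1) - 277) = (540 - 161)/((-17*(-12))*(-1 + 0) - 277) = 379/(204*(-1) - 277) = 379/(-204 - 277) = 379/(-481) = 379*(-1/481) = -379/481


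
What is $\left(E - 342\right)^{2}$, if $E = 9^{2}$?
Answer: $68121$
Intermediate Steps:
$E = 81$
$\left(E - 342\right)^{2} = \left(81 - 342\right)^{2} = \left(-261\right)^{2} = 68121$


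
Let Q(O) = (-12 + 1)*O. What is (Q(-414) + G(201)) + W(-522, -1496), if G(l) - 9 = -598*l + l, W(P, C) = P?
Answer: -115956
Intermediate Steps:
G(l) = 9 - 597*l (G(l) = 9 + (-598*l + l) = 9 - 597*l)
Q(O) = -11*O
(Q(-414) + G(201)) + W(-522, -1496) = (-11*(-414) + (9 - 597*201)) - 522 = (4554 + (9 - 119997)) - 522 = (4554 - 119988) - 522 = -115434 - 522 = -115956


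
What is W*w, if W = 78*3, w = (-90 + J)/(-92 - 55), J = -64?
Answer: 1716/7 ≈ 245.14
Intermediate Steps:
w = 22/21 (w = (-90 - 64)/(-92 - 55) = -154/(-147) = -154*(-1/147) = 22/21 ≈ 1.0476)
W = 234
W*w = 234*(22/21) = 1716/7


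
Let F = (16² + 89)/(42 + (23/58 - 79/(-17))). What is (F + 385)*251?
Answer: 913559429/9277 ≈ 98476.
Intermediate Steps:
F = 68034/9277 (F = (256 + 89)/(42 + (23*(1/58) - 79*(-1/17))) = 345/(42 + (23/58 + 79/17)) = 345/(42 + 4973/986) = 345/(46385/986) = 345*(986/46385) = 68034/9277 ≈ 7.3336)
(F + 385)*251 = (68034/9277 + 385)*251 = (3639679/9277)*251 = 913559429/9277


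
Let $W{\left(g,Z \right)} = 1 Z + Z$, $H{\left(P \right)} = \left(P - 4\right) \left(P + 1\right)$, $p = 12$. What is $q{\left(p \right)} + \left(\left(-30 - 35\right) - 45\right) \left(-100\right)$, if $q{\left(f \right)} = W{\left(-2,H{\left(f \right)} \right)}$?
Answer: $11208$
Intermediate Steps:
$H{\left(P \right)} = \left(1 + P\right) \left(-4 + P\right)$ ($H{\left(P \right)} = \left(-4 + P\right) \left(1 + P\right) = \left(1 + P\right) \left(-4 + P\right)$)
$W{\left(g,Z \right)} = 2 Z$ ($W{\left(g,Z \right)} = Z + Z = 2 Z$)
$q{\left(f \right)} = -8 - 6 f + 2 f^{2}$ ($q{\left(f \right)} = 2 \left(-4 + f^{2} - 3 f\right) = -8 - 6 f + 2 f^{2}$)
$q{\left(p \right)} + \left(\left(-30 - 35\right) - 45\right) \left(-100\right) = \left(-8 - 72 + 2 \cdot 12^{2}\right) + \left(\left(-30 - 35\right) - 45\right) \left(-100\right) = \left(-8 - 72 + 2 \cdot 144\right) + \left(-65 - 45\right) \left(-100\right) = \left(-8 - 72 + 288\right) - -11000 = 208 + 11000 = 11208$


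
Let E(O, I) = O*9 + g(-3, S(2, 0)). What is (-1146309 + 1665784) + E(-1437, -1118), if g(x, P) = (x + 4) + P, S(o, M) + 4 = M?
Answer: 506539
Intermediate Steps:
S(o, M) = -4 + M
g(x, P) = 4 + P + x (g(x, P) = (4 + x) + P = 4 + P + x)
E(O, I) = -3 + 9*O (E(O, I) = O*9 + (4 + (-4 + 0) - 3) = 9*O + (4 - 4 - 3) = 9*O - 3 = -3 + 9*O)
(-1146309 + 1665784) + E(-1437, -1118) = (-1146309 + 1665784) + (-3 + 9*(-1437)) = 519475 + (-3 - 12933) = 519475 - 12936 = 506539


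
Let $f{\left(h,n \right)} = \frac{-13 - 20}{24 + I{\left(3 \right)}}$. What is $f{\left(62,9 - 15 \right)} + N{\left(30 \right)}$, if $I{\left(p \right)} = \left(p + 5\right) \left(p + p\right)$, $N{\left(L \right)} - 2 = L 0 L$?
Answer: $\frac{37}{24} \approx 1.5417$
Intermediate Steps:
$N{\left(L \right)} = 2$ ($N{\left(L \right)} = 2 + L 0 L = 2 + 0 L = 2 + 0 = 2$)
$I{\left(p \right)} = 2 p \left(5 + p\right)$ ($I{\left(p \right)} = \left(5 + p\right) 2 p = 2 p \left(5 + p\right)$)
$f{\left(h,n \right)} = - \frac{11}{24}$ ($f{\left(h,n \right)} = \frac{-13 - 20}{24 + 2 \cdot 3 \left(5 + 3\right)} = - \frac{33}{24 + 2 \cdot 3 \cdot 8} = - \frac{33}{24 + 48} = - \frac{33}{72} = \left(-33\right) \frac{1}{72} = - \frac{11}{24}$)
$f{\left(62,9 - 15 \right)} + N{\left(30 \right)} = - \frac{11}{24} + 2 = \frac{37}{24}$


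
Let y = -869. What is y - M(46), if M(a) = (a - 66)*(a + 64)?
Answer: 1331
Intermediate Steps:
M(a) = (-66 + a)*(64 + a)
y - M(46) = -869 - (-4224 + 46² - 2*46) = -869 - (-4224 + 2116 - 92) = -869 - 1*(-2200) = -869 + 2200 = 1331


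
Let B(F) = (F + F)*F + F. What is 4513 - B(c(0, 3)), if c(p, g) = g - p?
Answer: 4492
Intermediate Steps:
B(F) = F + 2*F² (B(F) = (2*F)*F + F = 2*F² + F = F + 2*F²)
4513 - B(c(0, 3)) = 4513 - (3 - 1*0)*(1 + 2*(3 - 1*0)) = 4513 - (3 + 0)*(1 + 2*(3 + 0)) = 4513 - 3*(1 + 2*3) = 4513 - 3*(1 + 6) = 4513 - 3*7 = 4513 - 1*21 = 4513 - 21 = 4492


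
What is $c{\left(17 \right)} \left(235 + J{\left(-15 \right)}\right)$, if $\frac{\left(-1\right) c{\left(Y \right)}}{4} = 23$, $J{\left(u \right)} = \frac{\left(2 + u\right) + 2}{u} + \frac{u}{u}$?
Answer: $- \frac{326692}{15} \approx -21779.0$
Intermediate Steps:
$J{\left(u \right)} = 1 + \frac{4 + u}{u}$ ($J{\left(u \right)} = \frac{4 + u}{u} + 1 = 1 + \frac{4 + u}{u}$)
$c{\left(Y \right)} = -92$ ($c{\left(Y \right)} = \left(-4\right) 23 = -92$)
$c{\left(17 \right)} \left(235 + J{\left(-15 \right)}\right) = - 92 \left(235 + \left(2 + \frac{4}{-15}\right)\right) = - 92 \left(235 + \left(2 + 4 \left(- \frac{1}{15}\right)\right)\right) = - 92 \left(235 + \left(2 - \frac{4}{15}\right)\right) = - 92 \left(235 + \frac{26}{15}\right) = \left(-92\right) \frac{3551}{15} = - \frac{326692}{15}$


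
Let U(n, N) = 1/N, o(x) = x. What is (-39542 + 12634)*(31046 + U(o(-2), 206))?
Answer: -86044747558/103 ≈ -8.3539e+8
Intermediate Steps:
(-39542 + 12634)*(31046 + U(o(-2), 206)) = (-39542 + 12634)*(31046 + 1/206) = -26908*(31046 + 1/206) = -26908*6395477/206 = -86044747558/103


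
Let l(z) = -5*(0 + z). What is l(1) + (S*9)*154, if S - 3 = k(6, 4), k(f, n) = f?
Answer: 12469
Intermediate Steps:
S = 9 (S = 3 + 6 = 9)
l(z) = -5*z
l(1) + (S*9)*154 = -5*1 + (9*9)*154 = -5 + 81*154 = -5 + 12474 = 12469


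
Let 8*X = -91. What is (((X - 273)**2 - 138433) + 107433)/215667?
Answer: 354625/1533632 ≈ 0.23123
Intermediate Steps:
X = -91/8 (X = (1/8)*(-91) = -91/8 ≈ -11.375)
(((X - 273)**2 - 138433) + 107433)/215667 = (((-91/8 - 273)**2 - 138433) + 107433)/215667 = (((-2275/8)**2 - 138433) + 107433)*(1/215667) = ((5175625/64 - 138433) + 107433)*(1/215667) = (-3684087/64 + 107433)*(1/215667) = (3191625/64)*(1/215667) = 354625/1533632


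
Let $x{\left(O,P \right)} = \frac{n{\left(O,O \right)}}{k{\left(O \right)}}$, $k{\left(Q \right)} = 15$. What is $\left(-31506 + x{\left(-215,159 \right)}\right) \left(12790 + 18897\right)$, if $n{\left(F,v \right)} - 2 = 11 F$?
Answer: $- \frac{15049835711}{15} \approx -1.0033 \cdot 10^{9}$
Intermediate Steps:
$n{\left(F,v \right)} = 2 + 11 F$
$x{\left(O,P \right)} = \frac{2}{15} + \frac{11 O}{15}$ ($x{\left(O,P \right)} = \frac{2 + 11 O}{15} = \left(2 + 11 O\right) \frac{1}{15} = \frac{2}{15} + \frac{11 O}{15}$)
$\left(-31506 + x{\left(-215,159 \right)}\right) \left(12790 + 18897\right) = \left(-31506 + \left(\frac{2}{15} + \frac{11}{15} \left(-215\right)\right)\right) \left(12790 + 18897\right) = \left(-31506 + \left(\frac{2}{15} - \frac{473}{3}\right)\right) 31687 = \left(-31506 - \frac{2363}{15}\right) 31687 = \left(- \frac{474953}{15}\right) 31687 = - \frac{15049835711}{15}$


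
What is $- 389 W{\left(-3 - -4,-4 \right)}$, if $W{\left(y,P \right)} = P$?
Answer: $1556$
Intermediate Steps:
$- 389 W{\left(-3 - -4,-4 \right)} = \left(-389\right) \left(-4\right) = 1556$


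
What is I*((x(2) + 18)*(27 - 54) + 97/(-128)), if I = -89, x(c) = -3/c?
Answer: 5083769/128 ≈ 39717.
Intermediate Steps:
I*((x(2) + 18)*(27 - 54) + 97/(-128)) = -89*((-3/2 + 18)*(27 - 54) + 97/(-128)) = -89*((-3*1/2 + 18)*(-27) + 97*(-1/128)) = -89*((-3/2 + 18)*(-27) - 97/128) = -89*((33/2)*(-27) - 97/128) = -89*(-891/2 - 97/128) = -89*(-57121/128) = 5083769/128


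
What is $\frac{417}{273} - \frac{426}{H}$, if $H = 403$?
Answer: $\frac{1327}{2821} \approx 0.4704$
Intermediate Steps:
$\frac{417}{273} - \frac{426}{H} = \frac{417}{273} - \frac{426}{403} = 417 \cdot \frac{1}{273} - \frac{426}{403} = \frac{139}{91} - \frac{426}{403} = \frac{1327}{2821}$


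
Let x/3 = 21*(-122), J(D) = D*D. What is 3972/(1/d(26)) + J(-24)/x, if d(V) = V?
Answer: 44097112/427 ≈ 1.0327e+5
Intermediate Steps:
J(D) = D²
x = -7686 (x = 3*(21*(-122)) = 3*(-2562) = -7686)
3972/(1/d(26)) + J(-24)/x = 3972/(1/26) + (-24)²/(-7686) = 3972/(1/26) + 576*(-1/7686) = 3972*26 - 32/427 = 103272 - 32/427 = 44097112/427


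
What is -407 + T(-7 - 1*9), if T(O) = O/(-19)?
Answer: -7717/19 ≈ -406.16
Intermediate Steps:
T(O) = -O/19 (T(O) = O*(-1/19) = -O/19)
-407 + T(-7 - 1*9) = -407 - (-7 - 1*9)/19 = -407 - (-7 - 9)/19 = -407 - 1/19*(-16) = -407 + 16/19 = -7717/19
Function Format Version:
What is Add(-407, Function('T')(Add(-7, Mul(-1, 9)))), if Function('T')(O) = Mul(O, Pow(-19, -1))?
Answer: Rational(-7717, 19) ≈ -406.16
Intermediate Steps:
Function('T')(O) = Mul(Rational(-1, 19), O) (Function('T')(O) = Mul(O, Rational(-1, 19)) = Mul(Rational(-1, 19), O))
Add(-407, Function('T')(Add(-7, Mul(-1, 9)))) = Add(-407, Mul(Rational(-1, 19), Add(-7, Mul(-1, 9)))) = Add(-407, Mul(Rational(-1, 19), Add(-7, -9))) = Add(-407, Mul(Rational(-1, 19), -16)) = Add(-407, Rational(16, 19)) = Rational(-7717, 19)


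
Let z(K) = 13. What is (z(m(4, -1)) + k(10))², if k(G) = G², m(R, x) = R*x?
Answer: 12769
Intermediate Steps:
(z(m(4, -1)) + k(10))² = (13 + 10²)² = (13 + 100)² = 113² = 12769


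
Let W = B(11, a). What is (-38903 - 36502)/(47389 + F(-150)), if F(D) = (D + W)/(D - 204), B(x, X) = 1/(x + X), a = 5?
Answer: -7765344/4880249 ≈ -1.5912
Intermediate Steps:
B(x, X) = 1/(X + x)
W = 1/16 (W = 1/(5 + 11) = 1/16 ≈ 0.062500)
F(D) = (1/16 + D)/(-204 + D) (F(D) = (D + 1/16)/(D - 204) = (1/16 + D)/(-204 + D))
(-38903 - 36502)/(47389 + F(-150)) = (-38903 - 36502)/(47389 + (1/16 - 150)/(-204 - 150)) = -75405/(47389 - 2399/16/(-354)) = -75405/(47389 - 1/354*(-2399/16)) = -75405/(47389 + 2399/5664) = -75405/268413695/5664 = -75405*5664/268413695 = -7765344/4880249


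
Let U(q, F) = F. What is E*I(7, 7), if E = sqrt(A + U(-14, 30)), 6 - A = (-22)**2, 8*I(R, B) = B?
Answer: 7*I*sqrt(7) ≈ 18.52*I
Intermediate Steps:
I(R, B) = B/8
A = -478 (A = 6 - 1*(-22)**2 = 6 - 1*484 = 6 - 484 = -478)
E = 8*I*sqrt(7) (E = sqrt(-478 + 30) = sqrt(-448) = 8*I*sqrt(7) ≈ 21.166*I)
E*I(7, 7) = (8*I*sqrt(7))*((1/8)*7) = (8*I*sqrt(7))*(7/8) = 7*I*sqrt(7)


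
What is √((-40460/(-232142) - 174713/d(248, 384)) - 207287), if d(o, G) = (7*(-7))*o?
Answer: 9*I*√25974276609548185282/100749628 ≈ 455.27*I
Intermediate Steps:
d(o, G) = -49*o
√((-40460/(-232142) - 174713/d(248, 384)) - 207287) = √((-40460/(-232142) - 174713/((-49*248))) - 207287) = √((-40460*(-1/232142) - 174713/(-12152)) - 207287) = √((20230/116071 - 174713*(-1/12152)) - 207287) = √((20230/116071 + 24959/1736) - 207287) = √(2932135369/201499256 - 207287) = √(-41765244143103/201499256) = 9*I*√25974276609548185282/100749628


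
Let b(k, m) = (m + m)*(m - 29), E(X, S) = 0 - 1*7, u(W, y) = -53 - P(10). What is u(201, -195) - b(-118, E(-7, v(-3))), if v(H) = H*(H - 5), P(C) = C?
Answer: -567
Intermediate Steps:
u(W, y) = -63 (u(W, y) = -53 - 1*10 = -53 - 10 = -63)
v(H) = H*(-5 + H)
E(X, S) = -7 (E(X, S) = 0 - 7 = -7)
b(k, m) = 2*m*(-29 + m) (b(k, m) = (2*m)*(-29 + m) = 2*m*(-29 + m))
u(201, -195) - b(-118, E(-7, v(-3))) = -63 - 2*(-7)*(-29 - 7) = -63 - 2*(-7)*(-36) = -63 - 1*504 = -63 - 504 = -567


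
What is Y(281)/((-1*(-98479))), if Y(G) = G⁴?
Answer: 6234839521/98479 ≈ 63311.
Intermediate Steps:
Y(281)/((-1*(-98479))) = 281⁴/((-1*(-98479))) = 6234839521/98479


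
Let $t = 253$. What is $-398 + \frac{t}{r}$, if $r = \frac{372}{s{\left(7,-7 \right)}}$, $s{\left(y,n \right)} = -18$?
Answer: $- \frac{25435}{62} \approx -410.24$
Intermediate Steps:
$r = - \frac{62}{3}$ ($r = \frac{372}{-18} = 372 \left(- \frac{1}{18}\right) = - \frac{62}{3} \approx -20.667$)
$-398 + \frac{t}{r} = -398 + \frac{253}{- \frac{62}{3}} = -398 + 253 \left(- \frac{3}{62}\right) = -398 - \frac{759}{62} = - \frac{25435}{62}$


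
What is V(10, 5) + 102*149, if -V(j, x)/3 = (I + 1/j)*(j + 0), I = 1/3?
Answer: 15185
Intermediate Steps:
I = ⅓ ≈ 0.33333
V(j, x) = -3*j*(⅓ + 1/j) (V(j, x) = -3*(⅓ + 1/j)*(j + 0) = -3*(⅓ + 1/j)*j = -3*j*(⅓ + 1/j))
V(10, 5) + 102*149 = (-3 - 1*10) + 102*149 = (-3 - 10) + 15198 = -13 + 15198 = 15185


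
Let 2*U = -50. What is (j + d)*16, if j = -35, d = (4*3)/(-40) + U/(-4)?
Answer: -2324/5 ≈ -464.80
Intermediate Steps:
U = -25 (U = (½)*(-50) = -25)
d = 119/20 (d = (4*3)/(-40) - 25/(-4) = 12*(-1/40) - 25*(-¼) = -3/10 + 25/4 = 119/20 ≈ 5.9500)
(j + d)*16 = (-35 + 119/20)*16 = -581/20*16 = -2324/5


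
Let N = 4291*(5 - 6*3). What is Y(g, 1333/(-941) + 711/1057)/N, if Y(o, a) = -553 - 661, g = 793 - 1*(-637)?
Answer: 1214/55783 ≈ 0.021763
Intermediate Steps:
N = -55783 (N = 4291*(5 - 18) = 4291*(-13) = -55783)
g = 1430 (g = 793 + 637 = 1430)
Y(o, a) = -1214
Y(g, 1333/(-941) + 711/1057)/N = -1214/(-55783) = -1214*(-1/55783) = 1214/55783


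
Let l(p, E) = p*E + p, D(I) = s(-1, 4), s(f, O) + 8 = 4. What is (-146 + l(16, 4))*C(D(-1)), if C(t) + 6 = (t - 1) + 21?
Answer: -660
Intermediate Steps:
s(f, O) = -4 (s(f, O) = -8 + 4 = -4)
D(I) = -4
l(p, E) = p + E*p (l(p, E) = E*p + p = p + E*p)
C(t) = 14 + t (C(t) = -6 + ((t - 1) + 21) = -6 + ((-1 + t) + 21) = -6 + (20 + t) = 14 + t)
(-146 + l(16, 4))*C(D(-1)) = (-146 + 16*(1 + 4))*(14 - 4) = (-146 + 16*5)*10 = (-146 + 80)*10 = -66*10 = -660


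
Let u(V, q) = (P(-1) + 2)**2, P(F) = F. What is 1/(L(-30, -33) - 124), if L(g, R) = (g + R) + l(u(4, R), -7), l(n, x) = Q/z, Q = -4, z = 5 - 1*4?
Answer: -1/191 ≈ -0.0052356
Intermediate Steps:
z = 1 (z = 5 - 4 = 1)
u(V, q) = 1 (u(V, q) = (-1 + 2)**2 = 1**2 = 1)
l(n, x) = -4 (l(n, x) = -4/1 = -4*1 = -4)
L(g, R) = -4 + R + g (L(g, R) = (g + R) - 4 = (R + g) - 4 = -4 + R + g)
1/(L(-30, -33) - 124) = 1/((-4 - 33 - 30) - 124) = 1/(-67 - 124) = 1/(-191) = -1/191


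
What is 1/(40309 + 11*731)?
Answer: 1/48350 ≈ 2.0683e-5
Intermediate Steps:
1/(40309 + 11*731) = 1/(40309 + 8041) = 1/48350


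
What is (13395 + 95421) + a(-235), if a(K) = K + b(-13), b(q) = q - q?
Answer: 108581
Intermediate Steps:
b(q) = 0
a(K) = K (a(K) = K + 0 = K)
(13395 + 95421) + a(-235) = (13395 + 95421) - 235 = 108816 - 235 = 108581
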